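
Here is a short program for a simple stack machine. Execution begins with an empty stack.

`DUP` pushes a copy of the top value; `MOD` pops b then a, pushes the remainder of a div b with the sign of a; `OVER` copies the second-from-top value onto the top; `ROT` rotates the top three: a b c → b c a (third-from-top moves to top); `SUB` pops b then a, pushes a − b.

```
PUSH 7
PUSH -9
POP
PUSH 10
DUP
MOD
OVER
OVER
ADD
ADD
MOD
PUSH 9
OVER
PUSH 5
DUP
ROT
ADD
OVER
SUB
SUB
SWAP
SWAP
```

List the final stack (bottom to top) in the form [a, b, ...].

PUSH 7  : 7
PUSH -9 : 7 -9
POP     : 7
PUSH 10 : 7 10
DUP     : 7 10 10
MOD     : 7 0
OVER    : 7 0 7
OVER    : 7 0 7 0
ADD     : 7 0 7
ADD     : 7 7
MOD     : 0
PUSH 9  : 0 9
OVER    : 0 9 0
PUSH 5  : 0 9 0 5
DUP     : 0 9 0 5 5
ROT     : 0 9 5 5 0
ADD     : 0 9 5 5
OVER    : 0 9 5 5 5
SUB     : 0 9 5 0
SUB     : 0 9 5
SWAP    : 0 5 9
SWAP    : 0 9 5

[0, 9, 5]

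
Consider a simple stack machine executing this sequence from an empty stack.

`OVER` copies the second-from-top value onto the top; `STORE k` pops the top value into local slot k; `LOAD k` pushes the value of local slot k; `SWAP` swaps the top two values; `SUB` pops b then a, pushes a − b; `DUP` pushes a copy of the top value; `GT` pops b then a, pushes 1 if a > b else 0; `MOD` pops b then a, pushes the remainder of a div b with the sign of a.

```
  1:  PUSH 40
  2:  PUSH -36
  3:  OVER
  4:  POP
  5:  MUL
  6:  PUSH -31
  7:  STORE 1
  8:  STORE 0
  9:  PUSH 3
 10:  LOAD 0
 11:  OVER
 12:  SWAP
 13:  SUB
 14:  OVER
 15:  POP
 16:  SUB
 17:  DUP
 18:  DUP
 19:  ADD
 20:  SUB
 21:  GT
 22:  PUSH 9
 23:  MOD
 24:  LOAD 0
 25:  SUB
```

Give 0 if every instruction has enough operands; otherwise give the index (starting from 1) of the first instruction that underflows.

21

PUSH 40   40
PUSH -36  40 -36
OVER      40 -36 40
POP       40 -36
MUL       -1440
PUSH -31  -1440 -31
STORE 1   -1440
STORE 0   (empty)
PUSH 3    3
LOAD 0    3 -1440
OVER      3 -1440 3
SWAP      3 3 -1440
SUB       3 1443
OVER      3 1443 3
POP       3 1443
SUB       -1440
DUP       -1440 -1440
DUP       -1440 -1440 -1440
ADD       -1440 -2880
SUB       1440
GT  — needs 2 operands, stack has 1 → underflow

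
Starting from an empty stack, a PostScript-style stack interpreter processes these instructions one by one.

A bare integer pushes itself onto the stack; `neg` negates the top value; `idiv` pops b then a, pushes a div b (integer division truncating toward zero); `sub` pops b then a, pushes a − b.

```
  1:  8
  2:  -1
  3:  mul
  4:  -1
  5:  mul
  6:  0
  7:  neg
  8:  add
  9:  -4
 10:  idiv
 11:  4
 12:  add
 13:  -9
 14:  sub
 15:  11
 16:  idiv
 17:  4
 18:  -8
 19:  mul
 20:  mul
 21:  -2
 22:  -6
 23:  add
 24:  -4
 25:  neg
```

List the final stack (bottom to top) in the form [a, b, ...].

[-32, -8, 4]

8     8
-1    8 -1
mul   -8
-1    -8 -1
mul   8
0     8 0
neg   8 0
add   8
-4    8 -4
idiv  -2
4     -2 4
add   2
-9    2 -9
sub   11
11    11 11
idiv  1
4     1 4
-8    1 4 -8
mul   1 -32
mul   -32
-2    -32 -2
-6    -32 -2 -6
add   -32 -8
-4    -32 -8 -4
neg   -32 -8 4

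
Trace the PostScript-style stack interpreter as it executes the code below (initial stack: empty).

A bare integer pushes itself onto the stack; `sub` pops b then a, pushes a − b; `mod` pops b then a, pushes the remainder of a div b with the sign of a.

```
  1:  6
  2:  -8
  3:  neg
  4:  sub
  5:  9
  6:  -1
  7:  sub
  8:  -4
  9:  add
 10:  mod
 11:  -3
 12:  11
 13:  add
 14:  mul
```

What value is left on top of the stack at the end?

6    6
-8   6 -8
neg  6 8
sub  -2
9    -2 9
-1   -2 9 -1
sub  -2 10
-4   -2 10 -4
add  -2 6
mod  -2
-3   -2 -3
11   -2 -3 11
add  -2 8
mul  -16

-16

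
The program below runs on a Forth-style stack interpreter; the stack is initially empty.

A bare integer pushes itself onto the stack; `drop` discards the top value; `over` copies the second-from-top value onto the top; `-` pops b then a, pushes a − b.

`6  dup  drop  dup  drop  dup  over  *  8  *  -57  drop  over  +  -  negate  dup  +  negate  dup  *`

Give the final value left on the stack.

6       6
dup     6 6
drop    6
dup     6 6
drop    6
dup     6 6
over    6 6 6
*       6 36
8       6 36 8
*       6 288
-57     6 288 -57
drop    6 288
over    6 288 6
+       6 294
-       -288
negate  288
dup     288 288
+       576
negate  -576
dup     -576 -576
*       331776

331776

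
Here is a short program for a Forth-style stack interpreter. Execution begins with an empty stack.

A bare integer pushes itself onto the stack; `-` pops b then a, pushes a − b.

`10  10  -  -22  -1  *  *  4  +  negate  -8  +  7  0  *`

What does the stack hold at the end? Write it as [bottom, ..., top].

[-12, 0]

10     → 10
10     → 10 10
-      → 0
-22    → 0 -22
-1     → 0 -22 -1
*      → 0 22
*      → 0
4      → 0 4
+      → 4
negate → -4
-8     → -4 -8
+      → -12
7      → -12 7
0      → -12 7 0
*      → -12 0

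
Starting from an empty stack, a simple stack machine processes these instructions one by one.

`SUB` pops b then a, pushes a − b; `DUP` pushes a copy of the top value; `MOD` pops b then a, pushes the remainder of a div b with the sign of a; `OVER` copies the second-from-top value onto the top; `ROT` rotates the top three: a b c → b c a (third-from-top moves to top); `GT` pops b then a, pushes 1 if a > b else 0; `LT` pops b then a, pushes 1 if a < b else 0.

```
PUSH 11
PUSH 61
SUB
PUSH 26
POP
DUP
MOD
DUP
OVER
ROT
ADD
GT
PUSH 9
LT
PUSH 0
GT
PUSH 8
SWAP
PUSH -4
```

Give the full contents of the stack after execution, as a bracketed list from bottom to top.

[8, 1, -4]

PUSH 11  11
PUSH 61  11 61
SUB      -50
PUSH 26  -50 26
POP      -50
DUP      -50 -50
MOD      0
DUP      0 0
OVER     0 0 0
ROT      0 0 0
ADD      0 0
GT       0
PUSH 9   0 9
LT       1
PUSH 0   1 0
GT       1
PUSH 8   1 8
SWAP     8 1
PUSH -4  8 1 -4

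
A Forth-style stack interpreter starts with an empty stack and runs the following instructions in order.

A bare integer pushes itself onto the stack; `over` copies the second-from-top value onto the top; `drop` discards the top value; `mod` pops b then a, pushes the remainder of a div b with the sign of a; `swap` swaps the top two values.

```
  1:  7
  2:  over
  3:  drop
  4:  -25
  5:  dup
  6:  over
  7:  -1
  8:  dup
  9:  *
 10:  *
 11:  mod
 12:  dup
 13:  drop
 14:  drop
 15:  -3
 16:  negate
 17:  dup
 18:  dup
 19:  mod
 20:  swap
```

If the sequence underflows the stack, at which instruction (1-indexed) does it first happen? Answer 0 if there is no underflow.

7  7
over  — needs 2 operands, stack has 1 → underflow

2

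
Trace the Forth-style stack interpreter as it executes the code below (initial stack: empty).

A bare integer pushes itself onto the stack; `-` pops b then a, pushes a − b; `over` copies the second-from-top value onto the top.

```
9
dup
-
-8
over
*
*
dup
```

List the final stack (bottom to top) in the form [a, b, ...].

9     9
dup   9 9
-     0
-8    0 -8
over  0 -8 0
*     0 0
*     0
dup   0 0

[0, 0]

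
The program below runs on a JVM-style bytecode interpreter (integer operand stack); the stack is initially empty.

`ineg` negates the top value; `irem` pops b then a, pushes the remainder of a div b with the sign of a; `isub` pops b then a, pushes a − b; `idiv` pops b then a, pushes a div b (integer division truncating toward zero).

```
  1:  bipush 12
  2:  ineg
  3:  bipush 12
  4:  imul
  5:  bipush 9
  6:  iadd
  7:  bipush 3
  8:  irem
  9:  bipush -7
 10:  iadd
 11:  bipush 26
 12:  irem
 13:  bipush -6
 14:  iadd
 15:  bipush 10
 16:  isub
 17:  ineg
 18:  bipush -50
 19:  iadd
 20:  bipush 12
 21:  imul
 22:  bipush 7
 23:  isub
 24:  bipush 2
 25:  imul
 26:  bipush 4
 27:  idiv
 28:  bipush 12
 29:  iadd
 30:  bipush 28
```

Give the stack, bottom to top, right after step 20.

[-27, 12]

bipush 12  : [12]
ineg       : [-12]
bipush 12  : [-12, 12]
imul       : [-144]
bipush 9   : [-144, 9]
iadd       : [-135]
bipush 3   : [-135, 3]
irem       : [0]
bipush -7  : [0, -7]
iadd       : [-7]
bipush 26  : [-7, 26]
irem       : [-7]
bipush -6  : [-7, -6]
iadd       : [-13]
bipush 10  : [-13, 10]
isub       : [-23]
ineg       : [23]
bipush -50 : [23, -50]
iadd       : [-27]
bipush 12  : [-27, 12]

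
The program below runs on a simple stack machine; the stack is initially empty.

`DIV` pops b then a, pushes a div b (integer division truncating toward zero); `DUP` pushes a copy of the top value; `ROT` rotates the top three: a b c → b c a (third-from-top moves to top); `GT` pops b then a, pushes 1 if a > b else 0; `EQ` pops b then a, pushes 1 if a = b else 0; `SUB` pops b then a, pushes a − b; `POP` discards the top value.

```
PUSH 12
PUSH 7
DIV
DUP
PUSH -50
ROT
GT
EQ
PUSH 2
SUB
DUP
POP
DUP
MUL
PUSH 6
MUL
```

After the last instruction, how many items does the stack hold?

1

PUSH 12  → [12]
PUSH 7   → [12, 7]
DIV      → [1]
DUP      → [1, 1]
PUSH -50 → [1, 1, -50]
ROT      → [1, -50, 1]
GT       → [1, 0]
EQ       → [0]
PUSH 2   → [0, 2]
SUB      → [-2]
DUP      → [-2, -2]
POP      → [-2]
DUP      → [-2, -2]
MUL      → [4]
PUSH 6   → [4, 6]
MUL      → [24]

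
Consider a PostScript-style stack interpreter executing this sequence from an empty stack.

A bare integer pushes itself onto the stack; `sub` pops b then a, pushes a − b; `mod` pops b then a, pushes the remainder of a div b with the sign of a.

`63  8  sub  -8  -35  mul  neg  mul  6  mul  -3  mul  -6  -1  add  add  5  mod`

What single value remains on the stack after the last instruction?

3

63   [63]
8    [63, 8]
sub  [55]
-8   [55, -8]
-35  [55, -8, -35]
mul  [55, 280]
neg  [55, -280]
mul  [-15400]
6    [-15400, 6]
mul  [-92400]
-3   [-92400, -3]
mul  [277200]
-6   [277200, -6]
-1   [277200, -6, -1]
add  [277200, -7]
add  [277193]
5    [277193, 5]
mod  [3]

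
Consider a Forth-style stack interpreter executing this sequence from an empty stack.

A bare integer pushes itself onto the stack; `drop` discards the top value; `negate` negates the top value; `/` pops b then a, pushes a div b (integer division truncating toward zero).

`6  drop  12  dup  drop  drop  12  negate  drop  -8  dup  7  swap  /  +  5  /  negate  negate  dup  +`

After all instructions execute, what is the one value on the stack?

-2

6       [6]
drop    []
12      [12]
dup     [12, 12]
drop    [12]
drop    []
12      [12]
negate  [-12]
drop    []
-8      [-8]
dup     [-8, -8]
7       [-8, -8, 7]
swap    [-8, 7, -8]
/       [-8, 0]
+       [-8]
5       [-8, 5]
/       [-1]
negate  [1]
negate  [-1]
dup     [-1, -1]
+       [-2]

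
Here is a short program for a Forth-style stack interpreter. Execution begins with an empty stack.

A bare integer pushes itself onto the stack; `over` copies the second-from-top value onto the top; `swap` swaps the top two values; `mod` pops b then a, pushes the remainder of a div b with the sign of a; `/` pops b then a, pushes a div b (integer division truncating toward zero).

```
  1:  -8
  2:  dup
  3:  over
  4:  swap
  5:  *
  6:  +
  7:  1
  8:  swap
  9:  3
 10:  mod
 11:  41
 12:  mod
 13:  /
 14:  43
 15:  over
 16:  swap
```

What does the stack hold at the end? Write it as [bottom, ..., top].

[0, 0, 43]

-8   : -8
dup  : -8 -8
over : -8 -8 -8
swap : -8 -8 -8
*    : -8 64
+    : 56
1    : 56 1
swap : 1 56
3    : 1 56 3
mod  : 1 2
41   : 1 2 41
mod  : 1 2
/    : 0
43   : 0 43
over : 0 43 0
swap : 0 0 43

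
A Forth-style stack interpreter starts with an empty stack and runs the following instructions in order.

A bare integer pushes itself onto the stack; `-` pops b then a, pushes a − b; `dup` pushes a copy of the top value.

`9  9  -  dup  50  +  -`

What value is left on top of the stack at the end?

9   -> 9
9   -> 9 9
-   -> 0
dup -> 0 0
50  -> 0 0 50
+   -> 0 50
-   -> -50

-50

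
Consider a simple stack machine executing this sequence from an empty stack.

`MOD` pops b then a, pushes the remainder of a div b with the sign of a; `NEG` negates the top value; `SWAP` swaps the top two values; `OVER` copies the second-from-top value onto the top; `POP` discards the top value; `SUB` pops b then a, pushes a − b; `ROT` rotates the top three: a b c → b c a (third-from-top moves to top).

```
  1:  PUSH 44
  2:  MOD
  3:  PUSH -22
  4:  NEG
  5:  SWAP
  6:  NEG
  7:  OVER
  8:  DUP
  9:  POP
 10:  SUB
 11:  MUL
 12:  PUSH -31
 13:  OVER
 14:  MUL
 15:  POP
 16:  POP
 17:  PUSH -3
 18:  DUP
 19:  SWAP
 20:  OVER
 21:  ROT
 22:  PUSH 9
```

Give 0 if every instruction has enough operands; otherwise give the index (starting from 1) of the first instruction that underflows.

2

PUSH 44 : 44
MOD  — needs 2 operands, stack has 1 → underflow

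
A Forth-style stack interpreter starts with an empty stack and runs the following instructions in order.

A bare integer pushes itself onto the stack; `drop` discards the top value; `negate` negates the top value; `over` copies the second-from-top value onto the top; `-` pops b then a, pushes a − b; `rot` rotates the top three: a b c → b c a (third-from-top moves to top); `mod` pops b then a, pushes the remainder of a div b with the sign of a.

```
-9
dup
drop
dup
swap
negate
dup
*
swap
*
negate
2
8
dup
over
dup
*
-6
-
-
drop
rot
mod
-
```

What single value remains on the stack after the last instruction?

-9      [-9]
dup     [-9, -9]
drop    [-9]
dup     [-9, -9]
swap    [-9, -9]
negate  [-9, 9]
dup     [-9, 9, 9]
*       [-9, 81]
swap    [81, -9]
*       [-729]
negate  [729]
2       [729, 2]
8       [729, 2, 8]
dup     [729, 2, 8, 8]
over    [729, 2, 8, 8, 8]
dup     [729, 2, 8, 8, 8, 8]
*       [729, 2, 8, 8, 64]
-6      [729, 2, 8, 8, 64, -6]
-       [729, 2, 8, 8, 70]
-       [729, 2, 8, -62]
drop    [729, 2, 8]
rot     [2, 8, 729]
mod     [2, 8]
-       [-6]

-6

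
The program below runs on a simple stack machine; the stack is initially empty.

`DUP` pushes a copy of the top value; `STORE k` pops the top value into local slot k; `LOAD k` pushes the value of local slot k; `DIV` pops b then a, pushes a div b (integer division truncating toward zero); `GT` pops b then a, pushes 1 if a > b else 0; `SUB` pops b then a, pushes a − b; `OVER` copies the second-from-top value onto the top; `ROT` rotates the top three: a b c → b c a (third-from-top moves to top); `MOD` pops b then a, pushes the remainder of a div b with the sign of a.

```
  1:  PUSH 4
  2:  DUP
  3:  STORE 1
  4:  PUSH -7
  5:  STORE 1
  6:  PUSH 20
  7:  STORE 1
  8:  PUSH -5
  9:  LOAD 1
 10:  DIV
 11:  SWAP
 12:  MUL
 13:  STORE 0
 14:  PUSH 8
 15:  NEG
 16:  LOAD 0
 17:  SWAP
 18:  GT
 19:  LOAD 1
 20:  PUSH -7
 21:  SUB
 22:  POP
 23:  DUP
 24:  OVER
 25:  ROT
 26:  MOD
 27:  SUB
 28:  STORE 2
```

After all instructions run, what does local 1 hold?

PUSH 4  -> 4
DUP     -> 4 4
STORE 1 -> 4
PUSH -7 -> 4 -7
STORE 1 -> 4
PUSH 20 -> 4 20
STORE 1 -> 4
PUSH -5 -> 4 -5
LOAD 1  -> 4 -5 20
DIV     -> 4 0
SWAP    -> 0 4
MUL     -> 0
STORE 0 -> (empty)
PUSH 8  -> 8
NEG     -> -8
LOAD 0  -> -8 0
SWAP    -> 0 -8
GT      -> 1
LOAD 1  -> 1 20
PUSH -7 -> 1 20 -7
SUB     -> 1 27
POP     -> 1
DUP     -> 1 1
OVER    -> 1 1 1
ROT     -> 1 1 1
MOD     -> 1 0
SUB     -> 1
STORE 2 -> (empty)

20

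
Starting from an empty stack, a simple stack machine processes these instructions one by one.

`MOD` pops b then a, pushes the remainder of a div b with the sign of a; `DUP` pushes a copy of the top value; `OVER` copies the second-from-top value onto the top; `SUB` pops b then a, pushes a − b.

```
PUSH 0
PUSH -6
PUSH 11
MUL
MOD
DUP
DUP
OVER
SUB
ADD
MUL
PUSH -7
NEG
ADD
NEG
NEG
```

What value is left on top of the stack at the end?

PUSH 0   0
PUSH -6  0 -6
PUSH 11  0 -6 11
MUL      0 -66
MOD      0
DUP      0 0
DUP      0 0 0
OVER     0 0 0 0
SUB      0 0 0
ADD      0 0
MUL      0
PUSH -7  0 -7
NEG      0 7
ADD      7
NEG      -7
NEG      7

7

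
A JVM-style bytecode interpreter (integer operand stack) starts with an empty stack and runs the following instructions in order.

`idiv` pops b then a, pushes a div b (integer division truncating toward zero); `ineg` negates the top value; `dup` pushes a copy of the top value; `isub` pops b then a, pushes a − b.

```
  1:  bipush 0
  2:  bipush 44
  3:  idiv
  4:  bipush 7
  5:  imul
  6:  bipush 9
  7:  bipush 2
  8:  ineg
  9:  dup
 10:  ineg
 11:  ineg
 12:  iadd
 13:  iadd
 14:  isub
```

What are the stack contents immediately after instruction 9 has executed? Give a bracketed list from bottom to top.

[0, 9, -2, -2]

bipush 0  : [0]
bipush 44 : [0, 44]
idiv      : [0]
bipush 7  : [0, 7]
imul      : [0]
bipush 9  : [0, 9]
bipush 2  : [0, 9, 2]
ineg      : [0, 9, -2]
dup       : [0, 9, -2, -2]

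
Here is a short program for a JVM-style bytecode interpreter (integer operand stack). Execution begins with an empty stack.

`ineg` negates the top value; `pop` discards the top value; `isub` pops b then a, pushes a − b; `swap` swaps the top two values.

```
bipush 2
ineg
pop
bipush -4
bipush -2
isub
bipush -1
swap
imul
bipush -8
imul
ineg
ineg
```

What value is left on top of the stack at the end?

bipush 2   2
ineg       -2
pop        (empty)
bipush -4  -4
bipush -2  -4 -2
isub       -2
bipush -1  -2 -1
swap       -1 -2
imul       2
bipush -8  2 -8
imul       -16
ineg       16
ineg       -16

-16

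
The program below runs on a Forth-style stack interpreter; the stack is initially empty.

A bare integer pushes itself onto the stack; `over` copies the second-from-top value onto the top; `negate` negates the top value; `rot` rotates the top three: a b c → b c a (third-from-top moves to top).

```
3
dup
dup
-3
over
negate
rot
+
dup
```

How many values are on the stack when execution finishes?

3      : [3]
dup    : [3, 3]
dup    : [3, 3, 3]
-3     : [3, 3, 3, -3]
over   : [3, 3, 3, -3, 3]
negate : [3, 3, 3, -3, -3]
rot    : [3, 3, -3, -3, 3]
+      : [3, 3, -3, 0]
dup    : [3, 3, -3, 0, 0]

5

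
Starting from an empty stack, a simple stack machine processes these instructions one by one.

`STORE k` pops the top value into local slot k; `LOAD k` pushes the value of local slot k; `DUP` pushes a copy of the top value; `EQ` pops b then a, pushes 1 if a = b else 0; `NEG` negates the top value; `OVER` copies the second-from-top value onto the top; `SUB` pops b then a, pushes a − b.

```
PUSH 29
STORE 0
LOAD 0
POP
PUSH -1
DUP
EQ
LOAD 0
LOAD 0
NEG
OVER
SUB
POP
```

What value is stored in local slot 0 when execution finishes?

PUSH 29 -> [29]
STORE 0 -> []
LOAD 0  -> [29]
POP     -> []
PUSH -1 -> [-1]
DUP     -> [-1, -1]
EQ      -> [1]
LOAD 0  -> [1, 29]
LOAD 0  -> [1, 29, 29]
NEG     -> [1, 29, -29]
OVER    -> [1, 29, -29, 29]
SUB     -> [1, 29, -58]
POP     -> [1, 29]

29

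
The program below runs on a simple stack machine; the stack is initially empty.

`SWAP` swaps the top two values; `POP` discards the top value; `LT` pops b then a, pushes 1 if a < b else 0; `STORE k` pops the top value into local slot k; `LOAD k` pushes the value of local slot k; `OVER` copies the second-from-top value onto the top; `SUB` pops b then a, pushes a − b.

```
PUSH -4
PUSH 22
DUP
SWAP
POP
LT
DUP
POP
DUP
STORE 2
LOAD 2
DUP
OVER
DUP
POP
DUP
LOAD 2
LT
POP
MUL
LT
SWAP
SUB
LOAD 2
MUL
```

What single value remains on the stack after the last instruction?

PUSH -4  [-4]
PUSH 22  [-4, 22]
DUP      [-4, 22, 22]
SWAP     [-4, 22, 22]
POP      [-4, 22]
LT       [1]
DUP      [1, 1]
POP      [1]
DUP      [1, 1]
STORE 2  [1]
LOAD 2   [1, 1]
DUP      [1, 1, 1]
OVER     [1, 1, 1, 1]
DUP      [1, 1, 1, 1, 1]
POP      [1, 1, 1, 1]
DUP      [1, 1, 1, 1, 1]
LOAD 2   [1, 1, 1, 1, 1, 1]
LT       [1, 1, 1, 1, 0]
POP      [1, 1, 1, 1]
MUL      [1, 1, 1]
LT       [1, 0]
SWAP     [0, 1]
SUB      [-1]
LOAD 2   [-1, 1]
MUL      [-1]

-1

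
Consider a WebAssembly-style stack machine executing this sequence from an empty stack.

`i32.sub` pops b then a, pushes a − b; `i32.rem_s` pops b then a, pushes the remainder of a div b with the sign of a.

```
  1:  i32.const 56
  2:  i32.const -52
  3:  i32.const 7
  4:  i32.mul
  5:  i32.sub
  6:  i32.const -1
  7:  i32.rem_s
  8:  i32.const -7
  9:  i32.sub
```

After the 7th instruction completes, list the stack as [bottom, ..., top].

i32.const 56   [56]
i32.const -52  [56, -52]
i32.const 7    [56, -52, 7]
i32.mul        [56, -364]
i32.sub        [420]
i32.const -1   [420, -1]
i32.rem_s      [0]

[0]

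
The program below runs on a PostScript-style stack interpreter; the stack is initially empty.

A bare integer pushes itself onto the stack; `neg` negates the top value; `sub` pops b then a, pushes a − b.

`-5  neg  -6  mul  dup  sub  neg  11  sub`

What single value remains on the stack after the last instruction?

-5  -> [-5]
neg -> [5]
-6  -> [5, -6]
mul -> [-30]
dup -> [-30, -30]
sub -> [0]
neg -> [0]
11  -> [0, 11]
sub -> [-11]

-11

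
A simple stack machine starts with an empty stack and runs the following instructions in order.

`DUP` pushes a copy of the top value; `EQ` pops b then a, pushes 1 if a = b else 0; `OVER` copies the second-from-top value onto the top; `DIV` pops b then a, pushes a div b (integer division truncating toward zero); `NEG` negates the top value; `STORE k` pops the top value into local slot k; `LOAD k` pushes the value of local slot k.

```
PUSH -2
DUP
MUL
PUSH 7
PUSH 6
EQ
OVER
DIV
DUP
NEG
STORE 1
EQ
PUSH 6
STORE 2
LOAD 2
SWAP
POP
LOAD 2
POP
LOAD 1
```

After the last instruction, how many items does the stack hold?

2

PUSH -2 : -2
DUP     : -2 -2
MUL     : 4
PUSH 7  : 4 7
PUSH 6  : 4 7 6
EQ      : 4 0
OVER    : 4 0 4
DIV     : 4 0
DUP     : 4 0 0
NEG     : 4 0 0
STORE 1 : 4 0
EQ      : 0
PUSH 6  : 0 6
STORE 2 : 0
LOAD 2  : 0 6
SWAP    : 6 0
POP     : 6
LOAD 2  : 6 6
POP     : 6
LOAD 1  : 6 0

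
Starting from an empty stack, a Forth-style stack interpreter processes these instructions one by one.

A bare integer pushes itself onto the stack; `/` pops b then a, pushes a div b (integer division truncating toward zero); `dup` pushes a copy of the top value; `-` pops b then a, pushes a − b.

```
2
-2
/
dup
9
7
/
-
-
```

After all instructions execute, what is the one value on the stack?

2   → 2
-2  → 2 -2
/   → -1
dup → -1 -1
9   → -1 -1 9
7   → -1 -1 9 7
/   → -1 -1 1
-   → -1 -2
-   → 1

1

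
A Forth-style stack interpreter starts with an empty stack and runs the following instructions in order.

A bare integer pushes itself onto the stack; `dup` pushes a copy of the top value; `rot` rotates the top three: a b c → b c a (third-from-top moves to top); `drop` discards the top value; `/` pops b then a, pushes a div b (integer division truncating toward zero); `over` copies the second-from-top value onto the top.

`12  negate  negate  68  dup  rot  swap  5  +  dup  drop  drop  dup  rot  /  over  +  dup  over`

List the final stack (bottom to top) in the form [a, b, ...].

12     → [12]
negate → [-12]
negate → [12]
68     → [12, 68]
dup    → [12, 68, 68]
rot    → [68, 68, 12]
swap   → [68, 12, 68]
5      → [68, 12, 68, 5]
+      → [68, 12, 73]
dup    → [68, 12, 73, 73]
drop   → [68, 12, 73]
drop   → [68, 12]
dup    → [68, 12, 12]
rot    → [12, 12, 68]
/      → [12, 0]
over   → [12, 0, 12]
+      → [12, 12]
dup    → [12, 12, 12]
over   → [12, 12, 12, 12]

[12, 12, 12, 12]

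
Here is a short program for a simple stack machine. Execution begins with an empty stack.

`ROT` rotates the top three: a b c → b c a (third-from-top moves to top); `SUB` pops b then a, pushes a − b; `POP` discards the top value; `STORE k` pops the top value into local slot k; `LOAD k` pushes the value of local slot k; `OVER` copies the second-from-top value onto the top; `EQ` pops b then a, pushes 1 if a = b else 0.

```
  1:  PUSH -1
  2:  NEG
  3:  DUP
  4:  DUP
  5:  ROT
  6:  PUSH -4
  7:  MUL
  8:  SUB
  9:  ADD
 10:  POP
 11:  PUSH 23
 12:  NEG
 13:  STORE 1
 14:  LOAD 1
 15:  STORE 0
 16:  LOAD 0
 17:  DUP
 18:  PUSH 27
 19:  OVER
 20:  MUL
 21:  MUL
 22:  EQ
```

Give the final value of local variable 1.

PUSH -1  [-1]
NEG      [1]
DUP      [1, 1]
DUP      [1, 1, 1]
ROT      [1, 1, 1]
PUSH -4  [1, 1, 1, -4]
MUL      [1, 1, -4]
SUB      [1, 5]
ADD      [6]
POP      []
PUSH 23  [23]
NEG      [-23]
STORE 1  []
LOAD 1   [-23]
STORE 0  []
LOAD 0   [-23]
DUP      [-23, -23]
PUSH 27  [-23, -23, 27]
OVER     [-23, -23, 27, -23]
MUL      [-23, -23, -621]
MUL      [-23, 14283]
EQ       [0]

-23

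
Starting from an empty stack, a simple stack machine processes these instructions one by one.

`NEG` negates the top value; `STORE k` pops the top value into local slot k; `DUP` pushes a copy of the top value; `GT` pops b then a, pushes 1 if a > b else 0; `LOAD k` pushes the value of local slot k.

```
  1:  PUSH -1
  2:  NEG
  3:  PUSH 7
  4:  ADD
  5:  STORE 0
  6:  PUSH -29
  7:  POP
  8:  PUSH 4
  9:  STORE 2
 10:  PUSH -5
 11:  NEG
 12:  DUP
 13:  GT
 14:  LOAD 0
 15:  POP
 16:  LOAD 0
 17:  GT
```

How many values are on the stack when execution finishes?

1

PUSH -1  → -1
NEG      → 1
PUSH 7   → 1 7
ADD      → 8
STORE 0  → (empty)
PUSH -29 → -29
POP      → (empty)
PUSH 4   → 4
STORE 2  → (empty)
PUSH -5  → -5
NEG      → 5
DUP      → 5 5
GT       → 0
LOAD 0   → 0 8
POP      → 0
LOAD 0   → 0 8
GT       → 0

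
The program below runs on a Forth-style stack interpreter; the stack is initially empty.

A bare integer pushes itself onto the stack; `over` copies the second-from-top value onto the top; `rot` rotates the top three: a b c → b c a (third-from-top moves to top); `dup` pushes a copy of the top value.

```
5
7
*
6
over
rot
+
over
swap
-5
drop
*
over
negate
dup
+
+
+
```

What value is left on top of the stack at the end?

414

5       [5]
7       [5, 7]
*       [35]
6       [35, 6]
over    [35, 6, 35]
rot     [6, 35, 35]
+       [6, 70]
over    [6, 70, 6]
swap    [6, 6, 70]
-5      [6, 6, 70, -5]
drop    [6, 6, 70]
*       [6, 420]
over    [6, 420, 6]
negate  [6, 420, -6]
dup     [6, 420, -6, -6]
+       [6, 420, -12]
+       [6, 408]
+       [414]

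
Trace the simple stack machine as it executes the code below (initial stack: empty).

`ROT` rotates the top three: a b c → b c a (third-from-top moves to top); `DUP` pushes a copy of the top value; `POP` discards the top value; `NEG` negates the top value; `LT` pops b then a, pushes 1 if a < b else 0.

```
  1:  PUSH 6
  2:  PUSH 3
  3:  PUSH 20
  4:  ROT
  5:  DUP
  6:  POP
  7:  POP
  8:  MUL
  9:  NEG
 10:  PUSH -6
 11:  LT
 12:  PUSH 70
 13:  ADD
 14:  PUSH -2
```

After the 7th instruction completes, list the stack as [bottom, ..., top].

PUSH 6  : 6
PUSH 3  : 6 3
PUSH 20 : 6 3 20
ROT     : 3 20 6
DUP     : 3 20 6 6
POP     : 3 20 6
POP     : 3 20

[3, 20]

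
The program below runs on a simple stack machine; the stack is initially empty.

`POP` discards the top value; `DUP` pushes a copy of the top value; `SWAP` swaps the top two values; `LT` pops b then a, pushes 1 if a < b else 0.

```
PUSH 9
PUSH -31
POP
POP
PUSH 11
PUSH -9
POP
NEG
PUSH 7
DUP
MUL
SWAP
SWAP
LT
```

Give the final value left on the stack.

1

PUSH 9   -> 9
PUSH -31 -> 9 -31
POP      -> 9
POP      -> (empty)
PUSH 11  -> 11
PUSH -9  -> 11 -9
POP      -> 11
NEG      -> -11
PUSH 7   -> -11 7
DUP      -> -11 7 7
MUL      -> -11 49
SWAP     -> 49 -11
SWAP     -> -11 49
LT       -> 1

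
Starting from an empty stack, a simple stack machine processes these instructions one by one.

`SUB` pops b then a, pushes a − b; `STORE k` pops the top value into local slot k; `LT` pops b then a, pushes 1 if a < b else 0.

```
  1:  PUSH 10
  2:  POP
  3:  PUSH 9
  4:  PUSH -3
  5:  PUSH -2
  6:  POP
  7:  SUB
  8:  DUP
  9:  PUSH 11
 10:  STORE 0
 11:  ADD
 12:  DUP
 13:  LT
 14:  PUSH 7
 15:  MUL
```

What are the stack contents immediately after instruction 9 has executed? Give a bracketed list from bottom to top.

[12, 12, 11]

PUSH 10 : 10
POP     : (empty)
PUSH 9  : 9
PUSH -3 : 9 -3
PUSH -2 : 9 -3 -2
POP     : 9 -3
SUB     : 12
DUP     : 12 12
PUSH 11 : 12 12 11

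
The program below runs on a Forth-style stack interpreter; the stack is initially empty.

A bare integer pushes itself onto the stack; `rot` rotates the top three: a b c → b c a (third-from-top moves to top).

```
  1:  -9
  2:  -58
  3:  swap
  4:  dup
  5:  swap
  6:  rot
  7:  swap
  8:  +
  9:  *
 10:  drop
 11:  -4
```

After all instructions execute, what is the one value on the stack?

-9   : -9
-58  : -9 -58
swap : -58 -9
dup  : -58 -9 -9
swap : -58 -9 -9
rot  : -9 -9 -58
swap : -9 -58 -9
+    : -9 -67
*    : 603
drop : (empty)
-4   : -4

-4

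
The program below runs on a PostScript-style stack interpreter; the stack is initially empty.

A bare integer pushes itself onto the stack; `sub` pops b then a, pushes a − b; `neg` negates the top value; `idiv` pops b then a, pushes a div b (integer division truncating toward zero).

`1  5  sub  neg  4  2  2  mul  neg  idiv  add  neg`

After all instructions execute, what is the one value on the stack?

-3

1    : [1]
5    : [1, 5]
sub  : [-4]
neg  : [4]
4    : [4, 4]
2    : [4, 4, 2]
2    : [4, 4, 2, 2]
mul  : [4, 4, 4]
neg  : [4, 4, -4]
idiv : [4, -1]
add  : [3]
neg  : [-3]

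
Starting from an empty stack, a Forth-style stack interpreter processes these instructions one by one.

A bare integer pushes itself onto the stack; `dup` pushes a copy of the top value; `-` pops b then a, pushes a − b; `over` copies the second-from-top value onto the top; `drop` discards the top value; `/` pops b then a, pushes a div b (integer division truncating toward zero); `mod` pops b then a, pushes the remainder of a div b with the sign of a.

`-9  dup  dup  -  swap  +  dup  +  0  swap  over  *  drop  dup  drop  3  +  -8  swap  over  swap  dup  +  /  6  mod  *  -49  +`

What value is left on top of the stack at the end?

-41

-9   -> [-9]
dup  -> [-9, -9]
dup  -> [-9, -9, -9]
-    -> [-9, 0]
swap -> [0, -9]
+    -> [-9]
dup  -> [-9, -9]
+    -> [-18]
0    -> [-18, 0]
swap -> [0, -18]
over -> [0, -18, 0]
*    -> [0, 0]
drop -> [0]
dup  -> [0, 0]
drop -> [0]
3    -> [0, 3]
+    -> [3]
-8   -> [3, -8]
swap -> [-8, 3]
over -> [-8, 3, -8]
swap -> [-8, -8, 3]
dup  -> [-8, -8, 3, 3]
+    -> [-8, -8, 6]
/    -> [-8, -1]
6    -> [-8, -1, 6]
mod  -> [-8, -1]
*    -> [8]
-49  -> [8, -49]
+    -> [-41]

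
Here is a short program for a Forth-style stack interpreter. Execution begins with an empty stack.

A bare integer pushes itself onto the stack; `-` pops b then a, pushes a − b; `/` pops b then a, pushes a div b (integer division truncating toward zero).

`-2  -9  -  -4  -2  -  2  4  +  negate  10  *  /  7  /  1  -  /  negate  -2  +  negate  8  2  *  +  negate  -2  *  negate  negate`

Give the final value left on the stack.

-2     → [-2]
-9     → [-2, -9]
-      → [7]
-4     → [7, -4]
-2     → [7, -4, -2]
-      → [7, -2]
2      → [7, -2, 2]
4      → [7, -2, 2, 4]
+      → [7, -2, 6]
negate → [7, -2, -6]
10     → [7, -2, -6, 10]
*      → [7, -2, -60]
/      → [7, 0]
7      → [7, 0, 7]
/      → [7, 0]
1      → [7, 0, 1]
-      → [7, -1]
/      → [-7]
negate → [7]
-2     → [7, -2]
+      → [5]
negate → [-5]
8      → [-5, 8]
2      → [-5, 8, 2]
*      → [-5, 16]
+      → [11]
negate → [-11]
-2     → [-11, -2]
*      → [22]
negate → [-22]
negate → [22]

22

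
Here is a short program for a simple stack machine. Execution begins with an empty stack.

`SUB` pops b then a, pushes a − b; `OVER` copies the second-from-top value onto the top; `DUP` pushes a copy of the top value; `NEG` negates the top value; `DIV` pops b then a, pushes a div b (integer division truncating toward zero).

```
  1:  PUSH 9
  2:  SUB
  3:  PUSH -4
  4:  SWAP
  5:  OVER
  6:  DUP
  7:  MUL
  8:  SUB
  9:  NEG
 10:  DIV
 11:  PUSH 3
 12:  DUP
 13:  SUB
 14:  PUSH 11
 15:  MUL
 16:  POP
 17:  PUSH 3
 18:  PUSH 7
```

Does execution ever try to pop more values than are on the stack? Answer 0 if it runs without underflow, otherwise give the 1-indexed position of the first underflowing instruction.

PUSH 9  [9]
SUB  — needs 2 operands, stack has 1 → underflow

2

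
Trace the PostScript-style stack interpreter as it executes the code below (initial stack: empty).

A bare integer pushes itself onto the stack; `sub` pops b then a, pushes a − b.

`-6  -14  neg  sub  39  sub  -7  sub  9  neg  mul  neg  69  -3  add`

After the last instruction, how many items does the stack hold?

-6   [-6]
-14  [-6, -14]
neg  [-6, 14]
sub  [-20]
39   [-20, 39]
sub  [-59]
-7   [-59, -7]
sub  [-52]
9    [-52, 9]
neg  [-52, -9]
mul  [468]
neg  [-468]
69   [-468, 69]
-3   [-468, 69, -3]
add  [-468, 66]

2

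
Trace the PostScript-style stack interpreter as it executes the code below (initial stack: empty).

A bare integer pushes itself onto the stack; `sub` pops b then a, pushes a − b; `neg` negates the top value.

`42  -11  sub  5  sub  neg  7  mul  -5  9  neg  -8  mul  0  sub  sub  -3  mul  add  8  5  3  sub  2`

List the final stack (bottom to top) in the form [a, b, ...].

[-105, 8, 2, 2]

42  -> 42
-11 -> 42 -11
sub -> 53
5   -> 53 5
sub -> 48
neg -> -48
7   -> -48 7
mul -> -336
-5  -> -336 -5
9   -> -336 -5 9
neg -> -336 -5 -9
-8  -> -336 -5 -9 -8
mul -> -336 -5 72
0   -> -336 -5 72 0
sub -> -336 -5 72
sub -> -336 -77
-3  -> -336 -77 -3
mul -> -336 231
add -> -105
8   -> -105 8
5   -> -105 8 5
3   -> -105 8 5 3
sub -> -105 8 2
2   -> -105 8 2 2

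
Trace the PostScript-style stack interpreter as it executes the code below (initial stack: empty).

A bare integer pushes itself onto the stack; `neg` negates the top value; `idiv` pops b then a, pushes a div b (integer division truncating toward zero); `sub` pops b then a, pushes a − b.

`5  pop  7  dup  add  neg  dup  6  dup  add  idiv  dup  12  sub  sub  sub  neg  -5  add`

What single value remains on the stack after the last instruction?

5    -> [5]
pop  -> []
7    -> [7]
dup  -> [7, 7]
add  -> [14]
neg  -> [-14]
dup  -> [-14, -14]
6    -> [-14, -14, 6]
dup  -> [-14, -14, 6, 6]
add  -> [-14, -14, 12]
idiv -> [-14, -1]
dup  -> [-14, -1, -1]
12   -> [-14, -1, -1, 12]
sub  -> [-14, -1, -13]
sub  -> [-14, 12]
sub  -> [-26]
neg  -> [26]
-5   -> [26, -5]
add  -> [21]

21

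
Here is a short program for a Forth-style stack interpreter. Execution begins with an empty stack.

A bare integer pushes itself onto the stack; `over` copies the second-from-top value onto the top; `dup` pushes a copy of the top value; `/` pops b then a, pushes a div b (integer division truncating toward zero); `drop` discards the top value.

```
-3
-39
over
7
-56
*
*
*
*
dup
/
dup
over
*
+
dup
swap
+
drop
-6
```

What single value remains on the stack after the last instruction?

-3   → -3
-39  → -3 -39
over → -3 -39 -3
7    → -3 -39 -3 7
-56  → -3 -39 -3 7 -56
*    → -3 -39 -3 -392
*    → -3 -39 1176
*    → -3 -45864
*    → 137592
dup  → 137592 137592
/    → 1
dup  → 1 1
over → 1 1 1
*    → 1 1
+    → 2
dup  → 2 2
swap → 2 2
+    → 4
drop → (empty)
-6   → -6

-6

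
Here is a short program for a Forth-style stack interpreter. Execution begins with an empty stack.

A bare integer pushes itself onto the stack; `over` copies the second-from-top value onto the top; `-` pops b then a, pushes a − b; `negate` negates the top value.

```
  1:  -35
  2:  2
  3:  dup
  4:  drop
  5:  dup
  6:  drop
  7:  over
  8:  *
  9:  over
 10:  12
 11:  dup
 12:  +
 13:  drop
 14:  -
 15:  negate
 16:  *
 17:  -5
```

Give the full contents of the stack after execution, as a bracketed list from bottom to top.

-35    -> [-35]
2      -> [-35, 2]
dup    -> [-35, 2, 2]
drop   -> [-35, 2]
dup    -> [-35, 2, 2]
drop   -> [-35, 2]
over   -> [-35, 2, -35]
*      -> [-35, -70]
over   -> [-35, -70, -35]
12     -> [-35, -70, -35, 12]
dup    -> [-35, -70, -35, 12, 12]
+      -> [-35, -70, -35, 24]
drop   -> [-35, -70, -35]
-      -> [-35, -35]
negate -> [-35, 35]
*      -> [-1225]
-5     -> [-1225, -5]

[-1225, -5]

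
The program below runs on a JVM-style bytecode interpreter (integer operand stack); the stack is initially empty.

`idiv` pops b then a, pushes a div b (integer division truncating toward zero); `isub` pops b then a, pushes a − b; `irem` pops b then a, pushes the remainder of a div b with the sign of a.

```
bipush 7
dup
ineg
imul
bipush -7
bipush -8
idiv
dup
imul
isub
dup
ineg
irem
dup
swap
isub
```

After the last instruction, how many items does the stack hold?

bipush 7  -> 7
dup       -> 7 7
ineg      -> 7 -7
imul      -> -49
bipush -7 -> -49 -7
bipush -8 -> -49 -7 -8
idiv      -> -49 0
dup       -> -49 0 0
imul      -> -49 0
isub      -> -49
dup       -> -49 -49
ineg      -> -49 49
irem      -> 0
dup       -> 0 0
swap      -> 0 0
isub      -> 0

1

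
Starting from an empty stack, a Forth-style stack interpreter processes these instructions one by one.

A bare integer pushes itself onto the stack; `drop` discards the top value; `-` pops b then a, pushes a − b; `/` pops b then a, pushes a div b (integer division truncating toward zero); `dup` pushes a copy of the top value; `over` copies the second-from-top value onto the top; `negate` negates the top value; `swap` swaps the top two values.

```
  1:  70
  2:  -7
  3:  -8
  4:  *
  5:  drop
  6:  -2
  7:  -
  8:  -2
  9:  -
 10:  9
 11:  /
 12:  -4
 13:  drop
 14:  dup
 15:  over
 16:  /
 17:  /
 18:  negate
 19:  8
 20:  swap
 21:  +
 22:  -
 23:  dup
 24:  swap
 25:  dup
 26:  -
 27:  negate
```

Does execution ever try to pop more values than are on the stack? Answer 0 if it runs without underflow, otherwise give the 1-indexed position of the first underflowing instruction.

22

70     : 70
-7     : 70 -7
-8     : 70 -7 -8
*      : 70 56
drop   : 70
-2     : 70 -2
-      : 72
-2     : 72 -2
-      : 74
9      : 74 9
/      : 8
-4     : 8 -4
drop   : 8
dup    : 8 8
over   : 8 8 8
/      : 8 1
/      : 8
negate : -8
8      : -8 8
swap   : 8 -8
+      : 0
-  — needs 2 operands, stack has 1 → underflow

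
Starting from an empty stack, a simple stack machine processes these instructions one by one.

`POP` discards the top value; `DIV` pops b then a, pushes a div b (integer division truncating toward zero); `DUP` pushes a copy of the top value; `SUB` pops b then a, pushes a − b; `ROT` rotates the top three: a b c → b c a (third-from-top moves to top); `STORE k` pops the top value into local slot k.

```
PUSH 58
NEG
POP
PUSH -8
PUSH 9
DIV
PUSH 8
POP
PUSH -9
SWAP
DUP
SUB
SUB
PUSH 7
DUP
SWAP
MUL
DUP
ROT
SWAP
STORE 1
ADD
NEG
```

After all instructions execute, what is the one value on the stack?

PUSH 58 : [58]
NEG     : [-58]
POP     : []
PUSH -8 : [-8]
PUSH 9  : [-8, 9]
DIV     : [0]
PUSH 8  : [0, 8]
POP     : [0]
PUSH -9 : [0, -9]
SWAP    : [-9, 0]
DUP     : [-9, 0, 0]
SUB     : [-9, 0]
SUB     : [-9]
PUSH 7  : [-9, 7]
DUP     : [-9, 7, 7]
SWAP    : [-9, 7, 7]
MUL     : [-9, 49]
DUP     : [-9, 49, 49]
ROT     : [49, 49, -9]
SWAP    : [49, -9, 49]
STORE 1 : [49, -9]
ADD     : [40]
NEG     : [-40]

-40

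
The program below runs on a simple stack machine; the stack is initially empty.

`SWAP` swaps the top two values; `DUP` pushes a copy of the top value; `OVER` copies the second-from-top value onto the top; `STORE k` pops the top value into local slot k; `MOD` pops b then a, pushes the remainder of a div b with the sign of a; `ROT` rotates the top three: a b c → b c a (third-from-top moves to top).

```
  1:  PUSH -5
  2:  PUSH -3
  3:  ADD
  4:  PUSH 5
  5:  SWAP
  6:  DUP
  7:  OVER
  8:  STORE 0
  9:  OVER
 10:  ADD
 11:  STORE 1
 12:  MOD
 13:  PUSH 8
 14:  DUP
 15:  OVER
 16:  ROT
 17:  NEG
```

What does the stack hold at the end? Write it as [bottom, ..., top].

[5, 8, 8, -8]

PUSH -5 : [-5]
PUSH -3 : [-5, -3]
ADD     : [-8]
PUSH 5  : [-8, 5]
SWAP    : [5, -8]
DUP     : [5, -8, -8]
OVER    : [5, -8, -8, -8]
STORE 0 : [5, -8, -8]
OVER    : [5, -8, -8, -8]
ADD     : [5, -8, -16]
STORE 1 : [5, -8]
MOD     : [5]
PUSH 8  : [5, 8]
DUP     : [5, 8, 8]
OVER    : [5, 8, 8, 8]
ROT     : [5, 8, 8, 8]
NEG     : [5, 8, 8, -8]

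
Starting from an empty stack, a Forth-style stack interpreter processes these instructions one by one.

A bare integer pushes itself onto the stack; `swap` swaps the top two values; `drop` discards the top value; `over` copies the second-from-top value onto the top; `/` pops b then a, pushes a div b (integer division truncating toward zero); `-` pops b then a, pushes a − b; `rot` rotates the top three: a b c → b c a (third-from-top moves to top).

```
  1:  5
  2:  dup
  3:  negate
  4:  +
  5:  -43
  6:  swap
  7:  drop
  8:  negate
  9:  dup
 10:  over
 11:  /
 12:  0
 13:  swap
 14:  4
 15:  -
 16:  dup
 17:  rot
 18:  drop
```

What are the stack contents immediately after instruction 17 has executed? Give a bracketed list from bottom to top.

[43, -3, -3, 0]

5      : [5]
dup    : [5, 5]
negate : [5, -5]
+      : [0]
-43    : [0, -43]
swap   : [-43, 0]
drop   : [-43]
negate : [43]
dup    : [43, 43]
over   : [43, 43, 43]
/      : [43, 1]
0      : [43, 1, 0]
swap   : [43, 0, 1]
4      : [43, 0, 1, 4]
-      : [43, 0, -3]
dup    : [43, 0, -3, -3]
rot    : [43, -3, -3, 0]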